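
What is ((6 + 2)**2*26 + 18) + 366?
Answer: 2048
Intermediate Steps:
((6 + 2)**2*26 + 18) + 366 = (8**2*26 + 18) + 366 = (64*26 + 18) + 366 = (1664 + 18) + 366 = 1682 + 366 = 2048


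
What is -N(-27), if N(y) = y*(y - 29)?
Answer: -1512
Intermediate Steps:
N(y) = y*(-29 + y)
-N(-27) = -(-27)*(-29 - 27) = -(-27)*(-56) = -1*1512 = -1512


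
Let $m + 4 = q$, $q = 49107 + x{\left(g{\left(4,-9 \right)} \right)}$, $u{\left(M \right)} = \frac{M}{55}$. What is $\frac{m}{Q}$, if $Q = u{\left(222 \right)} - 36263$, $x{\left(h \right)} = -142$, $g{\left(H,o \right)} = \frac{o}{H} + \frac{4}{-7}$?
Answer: $- \frac{2692855}{1994243} \approx -1.3503$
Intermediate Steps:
$g{\left(H,o \right)} = - \frac{4}{7} + \frac{o}{H}$ ($g{\left(H,o \right)} = \frac{o}{H} + 4 \left(- \frac{1}{7}\right) = \frac{o}{H} - \frac{4}{7} = - \frac{4}{7} + \frac{o}{H}$)
$u{\left(M \right)} = \frac{M}{55}$ ($u{\left(M \right)} = M \frac{1}{55} = \frac{M}{55}$)
$Q = - \frac{1994243}{55}$ ($Q = \frac{1}{55} \cdot 222 - 36263 = \frac{222}{55} - 36263 = - \frac{1994243}{55} \approx -36259.0$)
$q = 48965$ ($q = 49107 - 142 = 48965$)
$m = 48961$ ($m = -4 + 48965 = 48961$)
$\frac{m}{Q} = \frac{48961}{- \frac{1994243}{55}} = 48961 \left(- \frac{55}{1994243}\right) = - \frac{2692855}{1994243}$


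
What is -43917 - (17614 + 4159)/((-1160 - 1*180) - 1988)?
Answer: -146134003/3328 ≈ -43910.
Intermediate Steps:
-43917 - (17614 + 4159)/((-1160 - 1*180) - 1988) = -43917 - 21773/((-1160 - 180) - 1988) = -43917 - 21773/(-1340 - 1988) = -43917 - 21773/(-3328) = -43917 - 21773*(-1)/3328 = -43917 - 1*(-21773/3328) = -43917 + 21773/3328 = -146134003/3328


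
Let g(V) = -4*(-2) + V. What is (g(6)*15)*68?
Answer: 14280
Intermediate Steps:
g(V) = 8 + V
(g(6)*15)*68 = ((8 + 6)*15)*68 = (14*15)*68 = 210*68 = 14280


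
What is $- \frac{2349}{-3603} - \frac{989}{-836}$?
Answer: $\frac{1842377}{1004036} \approx 1.835$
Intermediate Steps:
$- \frac{2349}{-3603} - \frac{989}{-836} = \left(-2349\right) \left(- \frac{1}{3603}\right) - - \frac{989}{836} = \frac{783}{1201} + \frac{989}{836} = \frac{1842377}{1004036}$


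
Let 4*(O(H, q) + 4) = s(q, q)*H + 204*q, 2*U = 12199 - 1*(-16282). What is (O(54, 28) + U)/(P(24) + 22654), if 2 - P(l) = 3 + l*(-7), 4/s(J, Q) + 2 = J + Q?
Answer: 31331/45642 ≈ 0.68645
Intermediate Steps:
U = 28481/2 (U = (12199 - 1*(-16282))/2 = (12199 + 16282)/2 = (½)*28481 = 28481/2 ≈ 14241.)
s(J, Q) = 4/(-2 + J + Q) (s(J, Q) = 4/(-2 + (J + Q)) = 4/(-2 + J + Q))
O(H, q) = -4 + 51*q + H/(-2 + 2*q) (O(H, q) = -4 + ((4/(-2 + q + q))*H + 204*q)/4 = -4 + ((4/(-2 + 2*q))*H + 204*q)/4 = -4 + (4*H/(-2 + 2*q) + 204*q)/4 = -4 + (204*q + 4*H/(-2 + 2*q))/4 = -4 + (51*q + H/(-2 + 2*q)) = -4 + 51*q + H/(-2 + 2*q))
P(l) = -1 + 7*l (P(l) = 2 - (3 + l*(-7)) = 2 - (3 - 7*l) = 2 + (-3 + 7*l) = -1 + 7*l)
(O(54, 28) + U)/(P(24) + 22654) = (((½)*54 + (-1 + 28)*(-4 + 51*28))/(-1 + 28) + 28481/2)/((-1 + 7*24) + 22654) = ((27 + 27*(-4 + 1428))/27 + 28481/2)/((-1 + 168) + 22654) = ((27 + 27*1424)/27 + 28481/2)/(167 + 22654) = ((27 + 38448)/27 + 28481/2)/22821 = ((1/27)*38475 + 28481/2)*(1/22821) = (1425 + 28481/2)*(1/22821) = (31331/2)*(1/22821) = 31331/45642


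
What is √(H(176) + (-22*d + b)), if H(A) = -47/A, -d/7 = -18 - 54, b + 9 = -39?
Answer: I*√21559813/44 ≈ 105.53*I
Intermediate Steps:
b = -48 (b = -9 - 39 = -48)
d = 504 (d = -7*(-18 - 54) = -7*(-72) = 504)
√(H(176) + (-22*d + b)) = √(-47/176 + (-22*504 - 48)) = √(-47*1/176 + (-11088 - 48)) = √(-47/176 - 11136) = √(-1959983/176) = I*√21559813/44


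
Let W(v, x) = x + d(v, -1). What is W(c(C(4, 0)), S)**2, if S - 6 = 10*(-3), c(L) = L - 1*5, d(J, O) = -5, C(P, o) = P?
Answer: 841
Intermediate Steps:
c(L) = -5 + L (c(L) = L - 5 = -5 + L)
S = -24 (S = 6 + 10*(-3) = 6 - 30 = -24)
W(v, x) = -5 + x (W(v, x) = x - 5 = -5 + x)
W(c(C(4, 0)), S)**2 = (-5 - 24)**2 = (-29)**2 = 841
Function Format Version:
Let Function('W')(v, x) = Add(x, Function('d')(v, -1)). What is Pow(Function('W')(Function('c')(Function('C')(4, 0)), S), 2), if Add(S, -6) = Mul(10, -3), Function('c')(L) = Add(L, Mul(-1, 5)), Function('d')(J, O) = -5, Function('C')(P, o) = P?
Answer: 841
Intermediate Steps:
Function('c')(L) = Add(-5, L) (Function('c')(L) = Add(L, -5) = Add(-5, L))
S = -24 (S = Add(6, Mul(10, -3)) = Add(6, -30) = -24)
Function('W')(v, x) = Add(-5, x) (Function('W')(v, x) = Add(x, -5) = Add(-5, x))
Pow(Function('W')(Function('c')(Function('C')(4, 0)), S), 2) = Pow(Add(-5, -24), 2) = Pow(-29, 2) = 841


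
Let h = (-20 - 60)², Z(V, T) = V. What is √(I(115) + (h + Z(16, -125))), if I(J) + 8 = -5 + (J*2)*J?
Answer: √32853 ≈ 181.25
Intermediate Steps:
I(J) = -13 + 2*J² (I(J) = -8 + (-5 + (J*2)*J) = -8 + (-5 + (2*J)*J) = -8 + (-5 + 2*J²) = -13 + 2*J²)
h = 6400 (h = (-80)² = 6400)
√(I(115) + (h + Z(16, -125))) = √((-13 + 2*115²) + (6400 + 16)) = √((-13 + 2*13225) + 6416) = √((-13 + 26450) + 6416) = √(26437 + 6416) = √32853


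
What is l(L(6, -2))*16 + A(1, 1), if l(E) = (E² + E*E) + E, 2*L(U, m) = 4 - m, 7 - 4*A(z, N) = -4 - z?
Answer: 339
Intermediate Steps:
A(z, N) = 11/4 + z/4 (A(z, N) = 7/4 - (-4 - z)/4 = 7/4 + (1 + z/4) = 11/4 + z/4)
L(U, m) = 2 - m/2 (L(U, m) = (4 - m)/2 = 2 - m/2)
l(E) = E + 2*E² (l(E) = (E² + E²) + E = 2*E² + E = E + 2*E²)
l(L(6, -2))*16 + A(1, 1) = ((2 - ½*(-2))*(1 + 2*(2 - ½*(-2))))*16 + (11/4 + (¼)*1) = ((2 + 1)*(1 + 2*(2 + 1)))*16 + (11/4 + ¼) = (3*(1 + 2*3))*16 + 3 = (3*(1 + 6))*16 + 3 = (3*7)*16 + 3 = 21*16 + 3 = 336 + 3 = 339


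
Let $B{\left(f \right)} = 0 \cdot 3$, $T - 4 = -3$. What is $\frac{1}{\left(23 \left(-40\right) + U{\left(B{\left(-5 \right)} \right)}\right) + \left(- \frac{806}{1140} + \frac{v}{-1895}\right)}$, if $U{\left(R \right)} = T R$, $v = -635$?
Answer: $- \frac{216030}{198827947} \approx -0.0010865$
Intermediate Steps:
$T = 1$ ($T = 4 - 3 = 1$)
$B{\left(f \right)} = 0$
$U{\left(R \right)} = R$ ($U{\left(R \right)} = 1 R = R$)
$\frac{1}{\left(23 \left(-40\right) + U{\left(B{\left(-5 \right)} \right)}\right) + \left(- \frac{806}{1140} + \frac{v}{-1895}\right)} = \frac{1}{\left(23 \left(-40\right) + 0\right) - \left(- \frac{127}{379} + \frac{403}{570}\right)} = \frac{1}{\left(-920 + 0\right) - \frac{80347}{216030}} = \frac{1}{-920 + \left(- \frac{403}{570} + \frac{127}{379}\right)} = \frac{1}{-920 - \frac{80347}{216030}} = \frac{1}{- \frac{198827947}{216030}} = - \frac{216030}{198827947}$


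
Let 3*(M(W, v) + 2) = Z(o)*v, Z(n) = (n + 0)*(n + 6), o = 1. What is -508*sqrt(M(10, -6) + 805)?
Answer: -508*sqrt(789) ≈ -14269.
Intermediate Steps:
Z(n) = n*(6 + n)
M(W, v) = -2 + 7*v/3 (M(W, v) = -2 + ((1*(6 + 1))*v)/3 = -2 + ((1*7)*v)/3 = -2 + (7*v)/3 = -2 + 7*v/3)
-508*sqrt(M(10, -6) + 805) = -508*sqrt((-2 + (7/3)*(-6)) + 805) = -508*sqrt((-2 - 14) + 805) = -508*sqrt(-16 + 805) = -508*sqrt(789)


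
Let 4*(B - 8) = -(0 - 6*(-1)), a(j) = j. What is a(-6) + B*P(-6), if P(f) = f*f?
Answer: 228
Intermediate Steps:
P(f) = f**2
B = 13/2 (B = 8 + (-(0 - 6*(-1)))/4 = 8 + (-(0 + 6))/4 = 8 + (-1*6)/4 = 8 + (1/4)*(-6) = 8 - 3/2 = 13/2 ≈ 6.5000)
a(-6) + B*P(-6) = -6 + (13/2)*(-6)**2 = -6 + (13/2)*36 = -6 + 234 = 228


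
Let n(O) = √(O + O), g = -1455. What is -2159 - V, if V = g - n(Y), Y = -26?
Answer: -704 + 2*I*√13 ≈ -704.0 + 7.2111*I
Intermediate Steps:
n(O) = √2*√O (n(O) = √(2*O) = √2*√O)
V = -1455 - 2*I*√13 (V = -1455 - √2*√(-26) = -1455 - √2*I*√26 = -1455 - 2*I*√13 ≈ -1455.0 - 7.2111*I)
-2159 - V = -2159 - (-1455 - 2*I*√13) = -2159 + (1455 + 2*I*√13) = -704 + 2*I*√13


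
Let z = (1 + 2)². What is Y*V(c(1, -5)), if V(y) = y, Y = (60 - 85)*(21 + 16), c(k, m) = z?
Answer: -8325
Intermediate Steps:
z = 9 (z = 3² = 9)
c(k, m) = 9
Y = -925 (Y = -25*37 = -925)
Y*V(c(1, -5)) = -925*9 = -8325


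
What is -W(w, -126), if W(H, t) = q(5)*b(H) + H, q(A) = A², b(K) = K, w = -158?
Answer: 4108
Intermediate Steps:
W(H, t) = 26*H (W(H, t) = 5²*H + H = 25*H + H = 26*H)
-W(w, -126) = -26*(-158) = -1*(-4108) = 4108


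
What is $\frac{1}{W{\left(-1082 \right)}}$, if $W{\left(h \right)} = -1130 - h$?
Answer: $- \frac{1}{48} \approx -0.020833$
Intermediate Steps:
$\frac{1}{W{\left(-1082 \right)}} = \frac{1}{-1130 - -1082} = \frac{1}{-1130 + 1082} = \frac{1}{-48} = - \frac{1}{48}$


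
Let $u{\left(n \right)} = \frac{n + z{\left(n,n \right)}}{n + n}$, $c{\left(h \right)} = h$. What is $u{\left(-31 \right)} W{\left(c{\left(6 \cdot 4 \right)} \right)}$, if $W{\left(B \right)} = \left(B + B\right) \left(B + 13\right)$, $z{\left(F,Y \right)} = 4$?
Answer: $\frac{23976}{31} \approx 773.42$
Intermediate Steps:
$W{\left(B \right)} = 2 B \left(13 + B\right)$
$u{\left(n \right)} = \frac{4 + n}{2 n}$ ($u{\left(n \right)} = \frac{n + 4}{n + n} = \frac{4 + n}{2 n}$)
$u{\left(-31 \right)} W{\left(c{\left(6 \cdot 4 \right)} \right)} = \frac{4 - 31}{2 \left(-31\right)} 2 \cdot 6 \cdot 4 \left(13 + 6 \cdot 4\right) = \frac{1}{2} \left(- \frac{1}{31}\right) \left(-27\right) 2 \cdot 24 \left(13 + 24\right) = \frac{27 \cdot 2 \cdot 24 \cdot 37}{62} = \frac{27}{62} \cdot 1776 = \frac{23976}{31}$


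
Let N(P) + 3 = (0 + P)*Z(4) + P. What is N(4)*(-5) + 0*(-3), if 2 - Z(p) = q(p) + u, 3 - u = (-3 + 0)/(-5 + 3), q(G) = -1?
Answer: -35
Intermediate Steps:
u = 3/2 (u = 3 - (-3 + 0)/(-5 + 3) = 3 - (-3)/(-2) = 3 - (-3)*(-1)/2 = 3 - 1*3/2 = 3 - 3/2 = 3/2 ≈ 1.5000)
Z(p) = 3/2 (Z(p) = 2 - (-1 + 3/2) = 2 - 1*½ = 2 - ½ = 3/2)
N(P) = -3 + 5*P/2 (N(P) = -3 + ((0 + P)*(3/2) + P) = -3 + (P*(3/2) + P) = -3 + (3*P/2 + P) = -3 + 5*P/2)
N(4)*(-5) + 0*(-3) = (-3 + (5/2)*4)*(-5) + 0*(-3) = (-3 + 10)*(-5) + 0 = 7*(-5) + 0 = -35 + 0 = -35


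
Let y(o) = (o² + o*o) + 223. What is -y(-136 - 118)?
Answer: -129255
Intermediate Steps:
y(o) = 223 + 2*o² (y(o) = (o² + o²) + 223 = 2*o² + 223 = 223 + 2*o²)
-y(-136 - 118) = -(223 + 2*(-136 - 118)²) = -(223 + 2*(-254)²) = -(223 + 2*64516) = -(223 + 129032) = -1*129255 = -129255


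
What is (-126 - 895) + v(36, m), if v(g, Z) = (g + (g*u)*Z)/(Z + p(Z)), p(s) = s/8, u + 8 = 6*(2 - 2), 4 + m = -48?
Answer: -16609/13 ≈ -1277.6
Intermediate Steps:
m = -52 (m = -4 - 48 = -52)
u = -8 (u = -8 + 6*(2 - 2) = -8 + 6*0 = -8 + 0 = -8)
p(s) = s/8 (p(s) = s*(⅛) = s/8)
v(g, Z) = 8*(g - 8*Z*g)/(9*Z) (v(g, Z) = (g + (g*(-8))*Z)/(Z + Z/8) = (g + (-8*g)*Z)/((9*Z/8)) = (g - 8*Z*g)*(8/(9*Z)) = 8*(g - 8*Z*g)/(9*Z))
(-126 - 895) + v(36, m) = (-126 - 895) + (8/9)*36*(1 - 8*(-52))/(-52) = -1021 + (8/9)*36*(-1/52)*(1 + 416) = -1021 + (8/9)*36*(-1/52)*417 = -1021 - 3336/13 = -16609/13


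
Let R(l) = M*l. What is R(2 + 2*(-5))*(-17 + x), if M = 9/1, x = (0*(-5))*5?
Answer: 1224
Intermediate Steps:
x = 0 (x = 0*5 = 0)
M = 9 (M = 9*1 = 9)
R(l) = 9*l
R(2 + 2*(-5))*(-17 + x) = (9*(2 + 2*(-5)))*(-17 + 0) = (9*(2 - 10))*(-17) = (9*(-8))*(-17) = -72*(-17) = 1224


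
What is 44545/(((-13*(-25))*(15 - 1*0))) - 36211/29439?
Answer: 75655442/9567675 ≈ 7.9074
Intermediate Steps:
44545/(((-13*(-25))*(15 - 1*0))) - 36211/29439 = 44545/((325*(15 + 0))) - 36211*1/29439 = 44545/((325*15)) - 36211/29439 = 44545/4875 - 36211/29439 = 44545*(1/4875) - 36211/29439 = 8909/975 - 36211/29439 = 75655442/9567675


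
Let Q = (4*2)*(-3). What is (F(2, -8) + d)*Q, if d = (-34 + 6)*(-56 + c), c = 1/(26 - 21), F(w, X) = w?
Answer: -187728/5 ≈ -37546.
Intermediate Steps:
c = 1/5 ≈ 0.20000
d = 7812/5 (d = (-34 + 6)*(-56 + 1/5) = -28*(-279/5) = 7812/5 ≈ 1562.4)
Q = -24 (Q = 8*(-3) = -24)
(F(2, -8) + d)*Q = (2 + 7812/5)*(-24) = (7822/5)*(-24) = -187728/5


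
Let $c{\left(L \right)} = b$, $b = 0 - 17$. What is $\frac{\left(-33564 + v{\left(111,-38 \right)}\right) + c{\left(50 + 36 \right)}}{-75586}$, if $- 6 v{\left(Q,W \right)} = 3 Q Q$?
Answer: $\frac{79483}{151172} \approx 0.52578$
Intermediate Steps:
$b = -17$ ($b = 0 - 17 = -17$)
$c{\left(L \right)} = -17$
$v{\left(Q,W \right)} = - \frac{Q^{2}}{2}$ ($v{\left(Q,W \right)} = - \frac{3 Q Q}{6} = - \frac{3 Q^{2}}{6} = - \frac{Q^{2}}{2}$)
$\frac{\left(-33564 + v{\left(111,-38 \right)}\right) + c{\left(50 + 36 \right)}}{-75586} = \frac{\left(-33564 - \frac{111^{2}}{2}\right) - 17}{-75586} = \left(\left(-33564 - \frac{12321}{2}\right) - 17\right) \left(- \frac{1}{75586}\right) = \left(- \frac{79449}{2} - 17\right) \left(- \frac{1}{75586}\right) = \left(- \frac{79483}{2}\right) \left(- \frac{1}{75586}\right) = \frac{79483}{151172}$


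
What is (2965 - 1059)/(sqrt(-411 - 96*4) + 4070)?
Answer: 1551484/3313139 - 1906*I*sqrt(795)/16565695 ≈ 0.46828 - 0.0032441*I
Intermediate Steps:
(2965 - 1059)/(sqrt(-411 - 96*4) + 4070) = 1906/(sqrt(-411 - 384) + 4070) = 1906/(sqrt(-795) + 4070) = 1906/(I*sqrt(795) + 4070) = 1906/(4070 + I*sqrt(795))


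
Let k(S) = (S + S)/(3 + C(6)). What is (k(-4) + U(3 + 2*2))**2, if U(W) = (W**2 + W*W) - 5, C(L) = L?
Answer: 687241/81 ≈ 8484.5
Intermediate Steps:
k(S) = 2*S/9 (k(S) = (S + S)/(3 + 6) = (2*S)/9 = (2*S)*(1/9) = 2*S/9)
U(W) = -5 + 2*W**2 (U(W) = (W**2 + W**2) - 5 = 2*W**2 - 5 = -5 + 2*W**2)
(k(-4) + U(3 + 2*2))**2 = ((2/9)*(-4) + (-5 + 2*(3 + 2*2)**2))**2 = (-8/9 + (-5 + 2*(3 + 4)**2))**2 = (-8/9 + (-5 + 2*7**2))**2 = (-8/9 + (-5 + 2*49))**2 = (-8/9 + (-5 + 98))**2 = (-8/9 + 93)**2 = (829/9)**2 = 687241/81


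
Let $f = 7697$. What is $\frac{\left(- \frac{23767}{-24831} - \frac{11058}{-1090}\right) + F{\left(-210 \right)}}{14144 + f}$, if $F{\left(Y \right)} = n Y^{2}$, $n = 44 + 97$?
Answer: $\frac{84149044643114}{295571959695} \approx 284.7$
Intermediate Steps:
$n = 141$
$F{\left(Y \right)} = 141 Y^{2}$
$\frac{\left(- \frac{23767}{-24831} - \frac{11058}{-1090}\right) + F{\left(-210 \right)}}{14144 + f} = \frac{\left(- \frac{23767}{-24831} - \frac{11058}{-1090}\right) + 141 \left(-210\right)^{2}}{14144 + 7697} = \frac{\left(\left(-23767\right) \left(- \frac{1}{24831}\right) - - \frac{5529}{545}\right) + 141 \cdot 44100}{21841} = \left(\left(\frac{23767}{24831} + \frac{5529}{545}\right) + 6218100\right) \frac{1}{21841} = \left(\frac{150243614}{13532895} + 6218100\right) \frac{1}{21841} = \frac{84149044643114}{13532895} \cdot \frac{1}{21841} = \frac{84149044643114}{295571959695}$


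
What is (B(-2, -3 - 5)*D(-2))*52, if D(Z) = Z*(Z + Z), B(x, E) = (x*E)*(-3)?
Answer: -19968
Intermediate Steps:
B(x, E) = -3*E*x (B(x, E) = (E*x)*(-3) = -3*E*x)
D(Z) = 2*Z² (D(Z) = Z*(2*Z) = 2*Z²)
(B(-2, -3 - 5)*D(-2))*52 = ((-3*(-3 - 5)*(-2))*(2*(-2)²))*52 = ((-3*(-8)*(-2))*(2*4))*52 = -48*8*52 = -384*52 = -19968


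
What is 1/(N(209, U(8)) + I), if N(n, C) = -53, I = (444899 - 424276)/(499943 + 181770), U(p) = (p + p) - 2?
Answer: -681713/36110166 ≈ -0.018879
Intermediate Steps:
U(p) = -2 + 2*p (U(p) = 2*p - 2 = -2 + 2*p)
I = 20623/681713 ≈ 0.030252
1/(N(209, U(8)) + I) = 1/(-53 + 20623/681713) = 1/(-36110166/681713) = -681713/36110166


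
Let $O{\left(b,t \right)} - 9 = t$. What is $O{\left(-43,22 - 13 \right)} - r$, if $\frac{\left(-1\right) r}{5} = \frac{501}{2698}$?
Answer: $\frac{51069}{2698} \approx 18.928$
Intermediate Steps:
$O{\left(b,t \right)} = 9 + t$
$r = - \frac{2505}{2698}$ ($r = - 5 \cdot \frac{501}{2698} = - 5 \cdot 501 \cdot \frac{1}{2698} = \left(-5\right) \frac{501}{2698} = - \frac{2505}{2698} \approx -0.92847$)
$O{\left(-43,22 - 13 \right)} - r = \left(9 + \left(22 - 13\right)\right) - - \frac{2505}{2698} = \left(9 + 9\right) + \frac{2505}{2698} = 18 + \frac{2505}{2698} = \frac{51069}{2698}$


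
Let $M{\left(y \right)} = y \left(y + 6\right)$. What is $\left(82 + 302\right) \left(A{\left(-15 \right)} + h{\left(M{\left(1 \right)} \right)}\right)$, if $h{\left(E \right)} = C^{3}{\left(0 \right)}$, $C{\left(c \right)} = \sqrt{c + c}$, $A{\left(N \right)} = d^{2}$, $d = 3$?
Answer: $3456$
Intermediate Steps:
$M{\left(y \right)} = y \left(6 + y\right)$
$A{\left(N \right)} = 9$ ($A{\left(N \right)} = 3^{2} = 9$)
$C{\left(c \right)} = \sqrt{2} \sqrt{c}$ ($C{\left(c \right)} = \sqrt{2 c} = \sqrt{2} \sqrt{c}$)
$h{\left(E \right)} = 0$ ($h{\left(E \right)} = \left(\sqrt{2} \sqrt{0}\right)^{3} = \left(\sqrt{2} \cdot 0\right)^{3} = 0^{3} = 0$)
$\left(82 + 302\right) \left(A{\left(-15 \right)} + h{\left(M{\left(1 \right)} \right)}\right) = \left(82 + 302\right) \left(9 + 0\right) = 384 \cdot 9 = 3456$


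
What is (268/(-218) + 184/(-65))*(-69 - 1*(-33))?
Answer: 1035576/7085 ≈ 146.16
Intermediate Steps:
(268/(-218) + 184/(-65))*(-69 - 1*(-33)) = (268*(-1/218) + 184*(-1/65))*(-69 + 33) = (-134/109 - 184/65)*(-36) = -28766/7085*(-36) = 1035576/7085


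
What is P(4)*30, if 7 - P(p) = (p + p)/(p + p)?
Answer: 180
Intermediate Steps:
P(p) = 6 (P(p) = 7 - (p + p)/(p + p) = 7 - 2*p/(2*p) = 7 - 2*p*1/(2*p) = 7 - 1*1 = 7 - 1 = 6)
P(4)*30 = 6*30 = 180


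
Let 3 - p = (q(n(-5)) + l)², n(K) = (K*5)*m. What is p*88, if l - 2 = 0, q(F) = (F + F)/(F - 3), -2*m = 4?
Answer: -2728792/2209 ≈ -1235.3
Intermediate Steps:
m = -2 (m = -½*4 = -2)
n(K) = -10*K (n(K) = (K*5)*(-2) = (5*K)*(-2) = -10*K)
q(F) = 2*F/(-3 + F) (q(F) = (2*F)/(-3 + F) = 2*F/(-3 + F))
l = 2 (l = 2 + 0 = 2)
p = -31009/2209 (p = 3 - (2*(-10*(-5))/(-3 - 10*(-5)) + 2)² = 3 - (2*50/(-3 + 50) + 2)² = 3 - (2*50/47 + 2)² = 3 - (2*50*(1/47) + 2)² = 3 - (100/47 + 2)² = 3 - (194/47)² = 3 - 1*37636/2209 = 3 - 37636/2209 = -31009/2209 ≈ -14.038)
p*88 = -31009/2209*88 = -2728792/2209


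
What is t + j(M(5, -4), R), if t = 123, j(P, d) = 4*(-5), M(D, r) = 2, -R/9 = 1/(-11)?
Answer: 103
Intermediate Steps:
R = 9/11 (R = -9/(-11) = -9*(-1/11) = 9/11 ≈ 0.81818)
j(P, d) = -20
t + j(M(5, -4), R) = 123 - 20 = 103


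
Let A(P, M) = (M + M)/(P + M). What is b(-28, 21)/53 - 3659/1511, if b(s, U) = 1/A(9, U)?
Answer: -1349934/560581 ≈ -2.4081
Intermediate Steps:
A(P, M) = 2*M/(M + P) (A(P, M) = (2*M)/(M + P) = 2*M/(M + P))
b(s, U) = (9 + U)/(2*U) (b(s, U) = 1/(2*U/(U + 9)) = 1/(2*U/(9 + U)) = (9 + U)/(2*U))
b(-28, 21)/53 - 3659/1511 = ((1/2)*(9 + 21)/21)/53 - 3659/1511 = ((1/2)*(1/21)*30)*(1/53) - 3659*1/1511 = (5/7)*(1/53) - 3659/1511 = 5/371 - 3659/1511 = -1349934/560581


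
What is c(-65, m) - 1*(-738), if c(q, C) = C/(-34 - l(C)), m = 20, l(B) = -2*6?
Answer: 8108/11 ≈ 737.09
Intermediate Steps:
l(B) = -12
c(q, C) = -C/22 (c(q, C) = C/(-34 - 1*(-12)) = C/(-34 + 12) = C/(-22) = C*(-1/22) = -C/22)
c(-65, m) - 1*(-738) = -1/22*20 - 1*(-738) = -10/11 + 738 = 8108/11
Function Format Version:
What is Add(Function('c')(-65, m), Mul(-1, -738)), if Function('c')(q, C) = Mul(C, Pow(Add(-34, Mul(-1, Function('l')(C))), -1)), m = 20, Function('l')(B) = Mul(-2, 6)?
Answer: Rational(8108, 11) ≈ 737.09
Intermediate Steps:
Function('l')(B) = -12
Function('c')(q, C) = Mul(Rational(-1, 22), C) (Function('c')(q, C) = Mul(C, Pow(Add(-34, Mul(-1, -12)), -1)) = Mul(C, Pow(Add(-34, 12), -1)) = Mul(C, Pow(-22, -1)) = Mul(C, Rational(-1, 22)) = Mul(Rational(-1, 22), C))
Add(Function('c')(-65, m), Mul(-1, -738)) = Add(Mul(Rational(-1, 22), 20), Mul(-1, -738)) = Add(Rational(-10, 11), 738) = Rational(8108, 11)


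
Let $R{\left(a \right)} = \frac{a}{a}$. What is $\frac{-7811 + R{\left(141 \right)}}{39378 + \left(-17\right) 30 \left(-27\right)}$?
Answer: $- \frac{3905}{26574} \approx -0.14695$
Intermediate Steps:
$R{\left(a \right)} = 1$
$\frac{-7811 + R{\left(141 \right)}}{39378 + \left(-17\right) 30 \left(-27\right)} = \frac{-7811 + 1}{39378 + \left(-17\right) 30 \left(-27\right)} = - \frac{7810}{39378 - -13770} = - \frac{7810}{39378 + 13770} = - \frac{7810}{53148} = \left(-7810\right) \frac{1}{53148} = - \frac{3905}{26574}$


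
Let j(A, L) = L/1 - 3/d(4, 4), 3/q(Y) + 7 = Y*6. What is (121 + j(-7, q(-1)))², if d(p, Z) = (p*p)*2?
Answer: 2520140401/173056 ≈ 14563.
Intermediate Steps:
q(Y) = 3/(-7 + 6*Y) (q(Y) = 3/(-7 + Y*6) = 3/(-7 + 6*Y))
d(p, Z) = 2*p² (d(p, Z) = p²*2 = 2*p²)
j(A, L) = -3/32 + L (j(A, L) = L/1 - 3/(2*4²) = L*1 - 3/(2*16) = L - 3/32 = -3/32 + L)
(121 + j(-7, q(-1)))² = (121 + (-3/32 + 3/(-7 + 6*(-1))))² = (121 + (-3/32 + 3/(-7 - 6)))² = (121 + (-3/32 + 3/(-13)))² = (121 + (-3/32 + 3*(-1/13)))² = (121 + (-3/32 - 3/13))² = (121 - 135/416)² = (50201/416)² = 2520140401/173056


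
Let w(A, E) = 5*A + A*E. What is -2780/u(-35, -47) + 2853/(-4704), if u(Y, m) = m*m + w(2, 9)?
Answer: -6486427/3507616 ≈ -1.8492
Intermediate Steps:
u(Y, m) = 28 + m**2 (u(Y, m) = m*m + 2*(5 + 9) = m**2 + 2*14 = m**2 + 28 = 28 + m**2)
-2780/u(-35, -47) + 2853/(-4704) = -2780/(28 + (-47)**2) + 2853/(-4704) = -2780/(28 + 2209) + 2853*(-1/4704) = -2780/2237 - 951/1568 = -6486427/3507616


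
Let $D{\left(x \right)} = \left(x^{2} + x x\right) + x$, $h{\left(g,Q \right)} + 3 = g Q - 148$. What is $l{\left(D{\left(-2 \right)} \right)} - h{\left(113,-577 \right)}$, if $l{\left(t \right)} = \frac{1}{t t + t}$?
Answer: $\frac{2744785}{42} \approx 65352.0$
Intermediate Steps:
$h{\left(g,Q \right)} = -151 + Q g$ ($h{\left(g,Q \right)} = -3 + \left(g Q - 148\right) = -3 + \left(Q g - 148\right) = -3 + \left(-148 + Q g\right) = -151 + Q g$)
$D{\left(x \right)} = x + 2 x^{2}$ ($D{\left(x \right)} = \left(x^{2} + x^{2}\right) + x = 2 x^{2} + x = x + 2 x^{2}$)
$l{\left(t \right)} = \frac{1}{t + t^{2}}$ ($l{\left(t \right)} = \frac{1}{t^{2} + t} = \frac{1}{t + t^{2}}$)
$l{\left(D{\left(-2 \right)} \right)} - h{\left(113,-577 \right)} = \frac{1}{- 2 \left(1 + 2 \left(-2\right)\right) \left(1 - 2 \left(1 + 2 \left(-2\right)\right)\right)} - \left(-151 - 65201\right) = \frac{1}{- 2 \left(1 - 4\right) \left(1 - 2 \left(1 - 4\right)\right)} - \left(-151 - 65201\right) = \frac{1}{\left(-2\right) \left(-3\right) \left(1 - -6\right)} - -65352 = \frac{1}{6 \left(1 + 6\right)} + 65352 = \frac{1}{6 \cdot 7} + 65352 = \frac{1}{6} \cdot \frac{1}{7} + 65352 = \frac{1}{42} + 65352 = \frac{2744785}{42}$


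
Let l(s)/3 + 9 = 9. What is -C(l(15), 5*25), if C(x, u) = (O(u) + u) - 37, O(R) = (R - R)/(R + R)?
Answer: -88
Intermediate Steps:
O(R) = 0 (O(R) = 0/((2*R)) = 0*(1/(2*R)) = 0)
l(s) = 0 (l(s) = -27 + 3*9 = -27 + 27 = 0)
C(x, u) = -37 + u (C(x, u) = (0 + u) - 37 = u - 37 = -37 + u)
-C(l(15), 5*25) = -(-37 + 5*25) = -(-37 + 125) = -1*88 = -88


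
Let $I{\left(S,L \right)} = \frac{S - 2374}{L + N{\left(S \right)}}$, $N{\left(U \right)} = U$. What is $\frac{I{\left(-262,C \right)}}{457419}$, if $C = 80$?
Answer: $\frac{1318}{41625129} \approx 3.1664 \cdot 10^{-5}$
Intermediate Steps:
$I{\left(S,L \right)} = \frac{-2374 + S}{L + S}$ ($I{\left(S,L \right)} = \frac{S - 2374}{L + S} = \frac{-2374 + S}{L + S}$)
$\frac{I{\left(-262,C \right)}}{457419} = \frac{\frac{1}{80 - 262} \left(-2374 - 262\right)}{457419} = \frac{1}{-182} \left(-2636\right) \frac{1}{457419} = \left(- \frac{1}{182}\right) \left(-2636\right) \frac{1}{457419} = \frac{1318}{91} \cdot \frac{1}{457419} = \frac{1318}{41625129}$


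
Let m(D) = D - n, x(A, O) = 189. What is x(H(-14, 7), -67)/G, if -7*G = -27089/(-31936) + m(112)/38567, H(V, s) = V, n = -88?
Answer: -543168988992/350376221 ≈ -1550.2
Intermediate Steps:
m(D) = 88 + D (m(D) = D - 1*(-88) = D + 88 = 88 + D)
G = -1051128663/8621729984 (G = -(-27089/(-31936) + (88 + 112)/38567)/7 = -(-27089*(-1/31936) + 200*(1/38567))/7 = -(27089/31936 + 200/38567)/7 = -⅐*1051128663/1231675712 = -1051128663/8621729984 ≈ -0.12192)
x(H(-14, 7), -67)/G = 189/(-1051128663/8621729984) = 189*(-8621729984/1051128663) = -543168988992/350376221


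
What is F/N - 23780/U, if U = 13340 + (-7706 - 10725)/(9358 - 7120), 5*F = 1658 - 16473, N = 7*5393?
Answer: -2097500146547/1126357296239 ≈ -1.8622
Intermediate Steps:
N = 37751
F = -2963 (F = (1658 - 16473)/5 = (⅕)*(-14815) = -2963)
U = 29836489/2238 (U = 13340 - 18431/2238 = 29836489/2238 ≈ 13332.)
F/N - 23780/U = -2963/37751 - 23780/29836489/2238 = -2963*1/37751 - 23780*2238/29836489 = -2963/37751 - 53219640/29836489 = -2097500146547/1126357296239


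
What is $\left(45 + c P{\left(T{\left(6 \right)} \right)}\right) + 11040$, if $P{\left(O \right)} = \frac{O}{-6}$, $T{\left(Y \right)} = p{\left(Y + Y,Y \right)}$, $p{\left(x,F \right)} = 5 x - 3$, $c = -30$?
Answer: $11370$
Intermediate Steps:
$p{\left(x,F \right)} = -3 + 5 x$
$T{\left(Y \right)} = -3 + 10 Y$ ($T{\left(Y \right)} = -3 + 5 \left(Y + Y\right) = -3 + 5 \cdot 2 Y = -3 + 10 Y$)
$P{\left(O \right)} = - \frac{O}{6}$ ($P{\left(O \right)} = O \left(- \frac{1}{6}\right) = - \frac{O}{6}$)
$\left(45 + c P{\left(T{\left(6 \right)} \right)}\right) + 11040 = \left(45 - 30 \left(- \frac{-3 + 10 \cdot 6}{6}\right)\right) + 11040 = \left(45 - 30 \left(- \frac{-3 + 60}{6}\right)\right) + 11040 = \left(45 - 30 \left(\left(- \frac{1}{6}\right) 57\right)\right) + 11040 = \left(45 - -285\right) + 11040 = \left(45 + 285\right) + 11040 = 330 + 11040 = 11370$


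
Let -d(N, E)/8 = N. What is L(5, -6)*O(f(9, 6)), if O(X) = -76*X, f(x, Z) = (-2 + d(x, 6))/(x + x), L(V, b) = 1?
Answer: 2812/9 ≈ 312.44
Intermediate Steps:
d(N, E) = -8*N
f(x, Z) = (-2 - 8*x)/(2*x) (f(x, Z) = (-2 - 8*x)/(x + x) = (-2 - 8*x)/((2*x)) = (-2 - 8*x)*(1/(2*x)) = (-2 - 8*x)/(2*x))
L(5, -6)*O(f(9, 6)) = 1*(-76*(-4 - 1/9)) = 1*(-76*(-4 - 1*⅑)) = 1*(-76*(-4 - ⅑)) = 1*(-76*(-37/9)) = 1*(2812/9) = 2812/9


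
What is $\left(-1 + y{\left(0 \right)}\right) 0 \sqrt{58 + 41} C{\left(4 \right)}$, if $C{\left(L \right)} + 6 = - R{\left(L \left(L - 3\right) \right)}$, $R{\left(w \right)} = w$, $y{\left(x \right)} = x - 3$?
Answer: $0$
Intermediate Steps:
$y{\left(x \right)} = -3 + x$
$C{\left(L \right)} = -6 - L \left(-3 + L\right)$ ($C{\left(L \right)} = -6 - L \left(L - 3\right) = -6 - L \left(-3 + L\right)$)
$\left(-1 + y{\left(0 \right)}\right) 0 \sqrt{58 + 41} C{\left(4 \right)} = \left(-1 + \left(-3 + 0\right)\right) 0 \sqrt{58 + 41} \left(-6 - 4 \left(-3 + 4\right)\right) = \left(-1 - 3\right) 0 \sqrt{99} \left(-6 - 4 \cdot 1\right) = \left(-4\right) 0 \cdot 3 \sqrt{11} \left(-6 - 4\right) = 0 \cdot 3 \sqrt{11} \left(-10\right) = 0 \left(-10\right) = 0$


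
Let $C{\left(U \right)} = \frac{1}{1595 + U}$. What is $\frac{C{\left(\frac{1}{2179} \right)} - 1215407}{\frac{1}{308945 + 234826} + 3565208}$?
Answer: $- \frac{765657539356025091}{2245937686702425238} \approx -0.34091$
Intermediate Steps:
$\frac{C{\left(\frac{1}{2179} \right)} - 1215407}{\frac{1}{308945 + 234826} + 3565208} = \frac{\frac{1}{1595 + \frac{1}{2179}} - 1215407}{\frac{1}{308945 + 234826} + 3565208} = \frac{\frac{1}{1595 + \frac{1}{2179}} - 1215407}{\frac{1}{543771} + 3565208} = \frac{\frac{1}{\frac{3475506}{2179}} - 1215407}{\frac{1}{543771} + 3565208} = \frac{\frac{2179}{3475506} - 1215407}{\frac{1938656719369}{543771}} = \left(- \frac{4224154318763}{3475506}\right) \frac{543771}{1938656719369} = - \frac{765657539356025091}{2245937686702425238}$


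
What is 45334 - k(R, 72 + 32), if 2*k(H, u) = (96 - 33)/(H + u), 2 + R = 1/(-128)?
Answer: 84547334/1865 ≈ 45334.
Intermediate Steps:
R = -257/128 (R = -2 + 1/(-128) = -2 - 1/128 = -257/128 ≈ -2.0078)
k(H, u) = 63/(2*(H + u)) (k(H, u) = ((96 - 33)/(H + u))/2 = (63/(H + u))/2 = 63/(2*(H + u)))
45334 - k(R, 72 + 32) = 45334 - 63/(2*(-257/128 + (72 + 32))) = 45334 - 63/(2*(-257/128 + 104)) = 45334 - 63/(2*13055/128) = 45334 - 63*128/(2*13055) = 45334 - 1*576/1865 = 45334 - 576/1865 = 84547334/1865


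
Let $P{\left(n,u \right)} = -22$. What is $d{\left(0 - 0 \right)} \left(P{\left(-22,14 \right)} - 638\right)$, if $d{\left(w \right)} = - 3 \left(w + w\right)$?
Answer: $0$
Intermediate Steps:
$d{\left(w \right)} = - 6 w$ ($d{\left(w \right)} = - 3 \cdot 2 w = - 6 w$)
$d{\left(0 - 0 \right)} \left(P{\left(-22,14 \right)} - 638\right) = - 6 \left(0 - 0\right) \left(-22 - 638\right) = - 6 \left(0 + 0\right) \left(-660\right) = \left(-6\right) 0 \left(-660\right) = 0 \left(-660\right) = 0$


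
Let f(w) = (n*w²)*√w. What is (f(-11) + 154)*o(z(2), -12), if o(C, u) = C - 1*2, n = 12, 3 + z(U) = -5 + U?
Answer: -1232 - 11616*I*√11 ≈ -1232.0 - 38526.0*I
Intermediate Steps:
z(U) = -8 + U (z(U) = -3 + (-5 + U) = -8 + U)
o(C, u) = -2 + C (o(C, u) = C - 2 = -2 + C)
f(w) = 12*w^(5/2) (f(w) = (12*w²)*√w = 12*w^(5/2))
(f(-11) + 154)*o(z(2), -12) = (12*(-11)^(5/2) + 154)*(-2 + (-8 + 2)) = (12*(121*I*√11) + 154)*(-2 - 6) = (1452*I*√11 + 154)*(-8) = (154 + 1452*I*√11)*(-8) = -1232 - 11616*I*√11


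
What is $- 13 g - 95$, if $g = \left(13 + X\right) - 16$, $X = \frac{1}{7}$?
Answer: $- \frac{405}{7} \approx -57.857$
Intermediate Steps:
$X = \frac{1}{7} \approx 0.14286$
$g = - \frac{20}{7}$ ($g = \left(13 + \frac{1}{7}\right) - 16 = \frac{92}{7} - 16 = - \frac{20}{7} \approx -2.8571$)
$- 13 g - 95 = \left(-13\right) \left(- \frac{20}{7}\right) - 95 = \frac{260}{7} - 95 = - \frac{405}{7}$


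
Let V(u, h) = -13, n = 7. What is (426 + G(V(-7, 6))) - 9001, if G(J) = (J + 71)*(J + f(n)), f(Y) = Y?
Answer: -8923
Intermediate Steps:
G(J) = (7 + J)*(71 + J) (G(J) = (J + 71)*(J + 7) = (71 + J)*(7 + J) = (7 + J)*(71 + J))
(426 + G(V(-7, 6))) - 9001 = (426 + (497 + (-13)² + 78*(-13))) - 9001 = (426 + (497 + 169 - 1014)) - 9001 = (426 - 348) - 9001 = 78 - 9001 = -8923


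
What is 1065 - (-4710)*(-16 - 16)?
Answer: -149655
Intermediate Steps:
1065 - (-4710)*(-16 - 16) = 1065 - (-4710)*(-32) = 1065 - 942*160 = 1065 - 150720 = -149655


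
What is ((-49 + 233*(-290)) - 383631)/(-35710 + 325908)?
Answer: -225625/145099 ≈ -1.5550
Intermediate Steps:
((-49 + 233*(-290)) - 383631)/(-35710 + 325908) = ((-49 - 67570) - 383631)/290198 = (-67619 - 383631)*(1/290198) = -451250*1/290198 = -225625/145099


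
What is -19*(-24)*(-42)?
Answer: -19152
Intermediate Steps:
-19*(-24)*(-42) = 456*(-42) = -19152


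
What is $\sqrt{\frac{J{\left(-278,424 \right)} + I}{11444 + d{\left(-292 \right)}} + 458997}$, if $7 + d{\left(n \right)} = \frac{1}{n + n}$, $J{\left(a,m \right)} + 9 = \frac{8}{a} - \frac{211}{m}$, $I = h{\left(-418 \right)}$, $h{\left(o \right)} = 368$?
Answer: $\frac{2 \sqrt{277831210697063731259707845}}{49205717969} \approx 677.49$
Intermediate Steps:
$I = 368$
$J{\left(a,m \right)} = -9 - \frac{211}{m} + \frac{8}{a}$ ($J{\left(a,m \right)} = -9 - \left(- \frac{8}{a} + \frac{211}{m}\right) = -9 - \frac{211}{m} + \frac{8}{a}$)
$d{\left(n \right)} = -7 + \frac{1}{2 n}$ ($d{\left(n \right)} = -7 + \frac{1}{n + n} = -7 + \frac{1}{2 n}$)
$\sqrt{\frac{J{\left(-278,424 \right)} + I}{11444 + d{\left(-292 \right)}} + 458997} = \sqrt{\frac{\left(-9 - \frac{211}{424} + \frac{8}{-278}\right) + 368}{11444 - \left(7 - \frac{1}{2 \left(-292\right)}\right)} + 458997} = \sqrt{\frac{\left(-9 - \frac{211}{424} + 8 \left(- \frac{1}{278}\right)\right) + 368}{11444 + \left(-7 + \frac{1}{2} \left(- \frac{1}{292}\right)\right)} + 458997} = \sqrt{\frac{\left(-9 - \frac{211}{424} - \frac{4}{139}\right) + 368}{11444 - \frac{4089}{584}} + 458997} = \sqrt{\frac{- \frac{561449}{58936} + 368}{11444 - \frac{4089}{584}} + 458997} = \sqrt{\frac{21126999}{58936 \cdot \frac{6679207}{584}} + 458997} = \sqrt{\frac{21126999}{58936} \cdot \frac{584}{6679207} + 458997} = \sqrt{\frac{1542270927}{49205717969} + 458997} = \sqrt{\frac{22585278472888020}{49205717969}} = \frac{2 \sqrt{277831210697063731259707845}}{49205717969}$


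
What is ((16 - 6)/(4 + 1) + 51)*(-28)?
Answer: -1484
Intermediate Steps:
((16 - 6)/(4 + 1) + 51)*(-28) = (10/5 + 51)*(-28) = (10*(⅕) + 51)*(-28) = (2 + 51)*(-28) = 53*(-28) = -1484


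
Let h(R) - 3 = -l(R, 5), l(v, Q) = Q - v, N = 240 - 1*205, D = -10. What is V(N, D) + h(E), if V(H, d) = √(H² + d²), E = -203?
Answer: -205 + 5*√53 ≈ -168.60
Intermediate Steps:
N = 35 (N = 240 - 205 = 35)
h(R) = -2 + R (h(R) = 3 - (5 - R) = 3 + (-5 + R) = -2 + R)
V(N, D) + h(E) = √(35² + (-10)²) + (-2 - 203) = √(1225 + 100) - 205 = √1325 - 205 = 5*√53 - 205 = -205 + 5*√53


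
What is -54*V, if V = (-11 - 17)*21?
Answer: 31752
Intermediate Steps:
V = -588 (V = -28*21 = -588)
-54*V = -54*(-588) = 31752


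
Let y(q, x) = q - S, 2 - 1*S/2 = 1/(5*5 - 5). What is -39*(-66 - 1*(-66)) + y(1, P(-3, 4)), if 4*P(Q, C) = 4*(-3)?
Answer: -29/10 ≈ -2.9000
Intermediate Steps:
P(Q, C) = -3 (P(Q, C) = (4*(-3))/4 = (¼)*(-12) = -3)
S = 39/10 (S = 4 - 2/(5*5 - 5) = 4 - 2/(25 - 5) = 4 - 2/20 = 4 - 2*1/20 = 4 - ⅒ = 39/10 ≈ 3.9000)
y(q, x) = -39/10 + q (y(q, x) = q - 1*39/10 = q - 39/10 = -39/10 + q)
-39*(-66 - 1*(-66)) + y(1, P(-3, 4)) = -39*(-66 - 1*(-66)) + (-39/10 + 1) = -39*(-66 + 66) - 29/10 = -39*0 - 29/10 = 0 - 29/10 = -29/10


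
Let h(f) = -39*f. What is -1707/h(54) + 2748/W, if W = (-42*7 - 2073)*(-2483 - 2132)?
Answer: 53141173/65542230 ≈ 0.81079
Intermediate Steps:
W = 10923705 (W = (-294 - 2073)*(-4615) = -2367*(-4615) = 10923705)
-1707/h(54) + 2748/W = -1707/((-39*54)) + 2748/10923705 = -1707/(-2106) + 2748*(1/10923705) = -1707*(-1/2106) + 916/3641235 = 569/702 + 916/3641235 = 53141173/65542230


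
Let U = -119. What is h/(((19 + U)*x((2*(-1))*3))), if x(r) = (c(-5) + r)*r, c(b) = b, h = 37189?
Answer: -37189/6600 ≈ -5.6347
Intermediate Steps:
x(r) = r*(-5 + r) (x(r) = (-5 + r)*r = r*(-5 + r))
h/(((19 + U)*x((2*(-1))*3))) = 37189/(((19 - 119)*(((2*(-1))*3)*(-5 + (2*(-1))*3)))) = 37189/((-100*(-2*3)*(-5 - 2*3))) = 37189/((-(-600)*(-5 - 6))) = 37189/((-(-600)*(-11))) = 37189/((-100*66)) = 37189/(-6600) = 37189*(-1/6600) = -37189/6600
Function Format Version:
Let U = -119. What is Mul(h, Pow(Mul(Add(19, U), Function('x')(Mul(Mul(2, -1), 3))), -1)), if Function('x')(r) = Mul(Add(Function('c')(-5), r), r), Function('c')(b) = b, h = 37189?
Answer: Rational(-37189, 6600) ≈ -5.6347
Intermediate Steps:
Function('x')(r) = Mul(r, Add(-5, r)) (Function('x')(r) = Mul(Add(-5, r), r) = Mul(r, Add(-5, r)))
Mul(h, Pow(Mul(Add(19, U), Function('x')(Mul(Mul(2, -1), 3))), -1)) = Mul(37189, Pow(Mul(Add(19, -119), Mul(Mul(Mul(2, -1), 3), Add(-5, Mul(Mul(2, -1), 3)))), -1)) = Mul(37189, Pow(Mul(-100, Mul(Mul(-2, 3), Add(-5, Mul(-2, 3)))), -1)) = Mul(37189, Pow(Mul(-100, Mul(-6, Add(-5, -6))), -1)) = Mul(37189, Pow(Mul(-100, Mul(-6, -11)), -1)) = Mul(37189, Pow(Mul(-100, 66), -1)) = Mul(37189, Pow(-6600, -1)) = Mul(37189, Rational(-1, 6600)) = Rational(-37189, 6600)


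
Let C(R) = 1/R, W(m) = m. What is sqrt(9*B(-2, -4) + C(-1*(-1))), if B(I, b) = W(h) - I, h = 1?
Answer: 2*sqrt(7) ≈ 5.2915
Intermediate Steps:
B(I, b) = 1 - I
sqrt(9*B(-2, -4) + C(-1*(-1))) = sqrt(9*(1 - 1*(-2)) + 1/(-1*(-1))) = sqrt(9*(1 + 2) + 1/1) = sqrt(9*3 + 1) = sqrt(27 + 1) = sqrt(28) = 2*sqrt(7)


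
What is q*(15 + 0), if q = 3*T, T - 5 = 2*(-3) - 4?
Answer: -225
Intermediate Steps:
T = -5 (T = 5 + (2*(-3) - 4) = 5 + (-6 - 4) = 5 - 10 = -5)
q = -15 (q = 3*(-5) = -15)
q*(15 + 0) = -15*(15 + 0) = -15*15 = -225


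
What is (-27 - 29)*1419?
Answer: -79464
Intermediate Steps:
(-27 - 29)*1419 = -56*1419 = -79464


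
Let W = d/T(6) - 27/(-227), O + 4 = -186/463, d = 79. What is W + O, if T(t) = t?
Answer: 5602229/630606 ≈ 8.8839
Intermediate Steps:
O = -2038/463 (O = -4 - 186/463 = -2038/463 ≈ -4.4017)
W = 18095/1362 (W = 79/6 - 27/(-227) = 79*(1/6) - 27*(-1/227) = 79/6 + 27/227 = 18095/1362 ≈ 13.286)
W + O = 18095/1362 - 2038/463 = 5602229/630606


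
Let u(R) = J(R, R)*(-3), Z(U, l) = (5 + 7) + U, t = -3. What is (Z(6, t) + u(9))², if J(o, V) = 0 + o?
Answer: 81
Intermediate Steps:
J(o, V) = o
Z(U, l) = 12 + U
u(R) = -3*R (u(R) = R*(-3) = -3*R)
(Z(6, t) + u(9))² = ((12 + 6) - 3*9)² = (18 - 27)² = (-9)² = 81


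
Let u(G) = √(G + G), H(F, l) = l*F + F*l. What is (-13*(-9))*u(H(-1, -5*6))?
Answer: 234*√30 ≈ 1281.7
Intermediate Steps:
H(F, l) = 2*F*l (H(F, l) = F*l + F*l = 2*F*l)
u(G) = √2*√G (u(G) = √(2*G) = √2*√G)
(-13*(-9))*u(H(-1, -5*6)) = (-13*(-9))*(√2*√(2*(-1)*(-5*6))) = 117*(√2*√(2*(-1)*(-30))) = 117*(√2*√60) = 117*(√2*(2*√15)) = 117*(2*√30) = 234*√30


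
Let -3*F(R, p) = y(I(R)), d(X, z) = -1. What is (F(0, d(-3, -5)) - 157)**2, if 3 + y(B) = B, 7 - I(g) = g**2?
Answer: 225625/9 ≈ 25069.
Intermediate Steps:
I(g) = 7 - g**2
y(B) = -3 + B
F(R, p) = -4/3 + R**2/3 (F(R, p) = -(-3 + (7 - R**2))/3 = -(4 - R**2)/3 = -4/3 + R**2/3)
(F(0, d(-3, -5)) - 157)**2 = ((-4/3 + (1/3)*0**2) - 157)**2 = ((-4/3 + (1/3)*0) - 157)**2 = ((-4/3 + 0) - 157)**2 = (-4/3 - 157)**2 = (-475/3)**2 = 225625/9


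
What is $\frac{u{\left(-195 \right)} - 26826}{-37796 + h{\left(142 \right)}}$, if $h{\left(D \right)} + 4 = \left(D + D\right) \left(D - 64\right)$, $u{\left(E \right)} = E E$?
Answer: $- \frac{3733}{5216} \approx -0.71568$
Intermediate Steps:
$u{\left(E \right)} = E^{2}$
$h{\left(D \right)} = -4 + 2 D \left(-64 + D\right)$ ($h{\left(D \right)} = -4 + \left(D + D\right) \left(D - 64\right) = -4 + 2 D \left(-64 + D\right)$)
$\frac{u{\left(-195 \right)} - 26826}{-37796 + h{\left(142 \right)}} = \frac{\left(-195\right)^{2} - 26826}{-37796 - \left(18180 - 40328\right)} = \frac{38025 - 26826}{-37796 - -22148} = \frac{11199}{-37796 - -22148} = \frac{11199}{-37796 + 22148} = \frac{11199}{-15648} = 11199 \left(- \frac{1}{15648}\right) = - \frac{3733}{5216}$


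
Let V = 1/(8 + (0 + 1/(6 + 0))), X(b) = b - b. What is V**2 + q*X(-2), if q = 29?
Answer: 36/2401 ≈ 0.014994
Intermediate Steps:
X(b) = 0
V = 6/49 (V = 1/(8 + (0 + 1/6)) = 1/(8 + 1/6) = 1/(49/6) = 6/49 ≈ 0.12245)
V**2 + q*X(-2) = (6/49)**2 + 29*0 = 36/2401 + 0 = 36/2401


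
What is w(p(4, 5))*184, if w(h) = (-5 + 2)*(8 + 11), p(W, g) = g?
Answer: -10488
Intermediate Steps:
w(h) = -57 (w(h) = -3*19 = -57)
w(p(4, 5))*184 = -57*184 = -10488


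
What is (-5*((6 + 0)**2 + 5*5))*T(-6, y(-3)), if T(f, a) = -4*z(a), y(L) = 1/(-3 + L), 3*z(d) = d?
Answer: -610/9 ≈ -67.778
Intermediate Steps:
z(d) = d/3
T(f, a) = -4*a/3
(-5*((6 + 0)**2 + 5*5))*T(-6, y(-3)) = (-5*((6 + 0)**2 + 5*5))*(-4/(3*(-3 - 3))) = (-5*(6**2 + 25))*(-4/3/(-6)) = (-5*(36 + 25))*(-4/3*(-1/6)) = -5*61*(2/9) = -305*2/9 = -610/9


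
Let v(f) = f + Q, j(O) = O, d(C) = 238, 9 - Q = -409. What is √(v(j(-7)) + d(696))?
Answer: √649 ≈ 25.475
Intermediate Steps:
Q = 418 (Q = 9 - 1*(-409) = 9 + 409 = 418)
v(f) = 418 + f (v(f) = f + 418 = 418 + f)
√(v(j(-7)) + d(696)) = √((418 - 7) + 238) = √(411 + 238) = √649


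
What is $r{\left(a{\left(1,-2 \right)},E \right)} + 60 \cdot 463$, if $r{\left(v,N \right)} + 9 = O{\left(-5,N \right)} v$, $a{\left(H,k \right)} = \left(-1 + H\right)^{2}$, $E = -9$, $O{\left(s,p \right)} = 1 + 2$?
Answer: $27771$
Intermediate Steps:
$O{\left(s,p \right)} = 3$
$r{\left(v,N \right)} = -9 + 3 v$
$r{\left(a{\left(1,-2 \right)},E \right)} + 60 \cdot 463 = \left(-9 + 3 \left(-1 + 1\right)^{2}\right) + 60 \cdot 463 = \left(-9 + 3 \cdot 0^{2}\right) + 27780 = \left(-9 + 3 \cdot 0\right) + 27780 = \left(-9 + 0\right) + 27780 = -9 + 27780 = 27771$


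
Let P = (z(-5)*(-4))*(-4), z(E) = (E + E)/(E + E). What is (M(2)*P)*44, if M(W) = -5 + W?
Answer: -2112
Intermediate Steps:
z(E) = 1 (z(E) = (2*E)/((2*E)) = (2*E)*(1/(2*E)) = 1)
P = 16 (P = (1*(-4))*(-4) = -4*(-4) = 16)
(M(2)*P)*44 = ((-5 + 2)*16)*44 = -3*16*44 = -48*44 = -2112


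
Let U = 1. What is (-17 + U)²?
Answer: 256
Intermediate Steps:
(-17 + U)² = (-17 + 1)² = (-16)² = 256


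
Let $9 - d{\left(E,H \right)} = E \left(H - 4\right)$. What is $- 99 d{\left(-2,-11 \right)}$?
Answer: $2079$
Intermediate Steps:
$d{\left(E,H \right)} = 9 - E \left(-4 + H\right)$ ($d{\left(E,H \right)} = 9 - E \left(H - 4\right) = 9 - E \left(-4 + H\right)$)
$- 99 d{\left(-2,-11 \right)} = - 99 \left(9 + 4 \left(-2\right) - \left(-2\right) \left(-11\right)\right) = - 99 \left(9 - 8 - 22\right) = \left(-99\right) \left(-21\right) = 2079$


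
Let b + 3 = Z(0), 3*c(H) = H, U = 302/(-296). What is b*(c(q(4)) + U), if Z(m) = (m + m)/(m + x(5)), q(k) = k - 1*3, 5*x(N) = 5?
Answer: 305/148 ≈ 2.0608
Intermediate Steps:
x(N) = 1 (x(N) = (⅕)*5 = 1)
q(k) = -3 + k (q(k) = k - 3 = -3 + k)
U = -151/148 (U = 302*(-1/296) = -151/148 ≈ -1.0203)
c(H) = H/3
Z(m) = 2*m/(1 + m) (Z(m) = (m + m)/(m + 1) = (2*m)/(1 + m) = 2*m/(1 + m))
b = -3 (b = -3 + 2*0/(1 + 0) = -3 + 2*0/1 = -3 + 2*0*1 = -3 + 0 = -3)
b*(c(q(4)) + U) = -3*((-3 + 4)/3 - 151/148) = -3*((⅓)*1 - 151/148) = -3*(⅓ - 151/148) = -3*(-305/444) = 305/148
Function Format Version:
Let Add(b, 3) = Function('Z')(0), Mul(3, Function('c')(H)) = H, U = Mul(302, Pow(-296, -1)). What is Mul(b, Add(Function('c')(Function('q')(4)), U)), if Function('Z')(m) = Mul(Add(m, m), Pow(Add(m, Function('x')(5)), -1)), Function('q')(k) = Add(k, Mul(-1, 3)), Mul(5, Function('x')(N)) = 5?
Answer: Rational(305, 148) ≈ 2.0608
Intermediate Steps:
Function('x')(N) = 1 (Function('x')(N) = Mul(Rational(1, 5), 5) = 1)
Function('q')(k) = Add(-3, k) (Function('q')(k) = Add(k, -3) = Add(-3, k))
U = Rational(-151, 148) (U = Mul(302, Rational(-1, 296)) = Rational(-151, 148) ≈ -1.0203)
Function('c')(H) = Mul(Rational(1, 3), H)
Function('Z')(m) = Mul(2, m, Pow(Add(1, m), -1)) (Function('Z')(m) = Mul(Add(m, m), Pow(Add(m, 1), -1)) = Mul(Mul(2, m), Pow(Add(1, m), -1)) = Mul(2, m, Pow(Add(1, m), -1)))
b = -3 (b = Add(-3, Mul(2, 0, Pow(Add(1, 0), -1))) = Add(-3, Mul(2, 0, Pow(1, -1))) = Add(-3, Mul(2, 0, 1)) = Add(-3, 0) = -3)
Mul(b, Add(Function('c')(Function('q')(4)), U)) = Mul(-3, Add(Mul(Rational(1, 3), Add(-3, 4)), Rational(-151, 148))) = Mul(-3, Add(Mul(Rational(1, 3), 1), Rational(-151, 148))) = Mul(-3, Add(Rational(1, 3), Rational(-151, 148))) = Mul(-3, Rational(-305, 444)) = Rational(305, 148)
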